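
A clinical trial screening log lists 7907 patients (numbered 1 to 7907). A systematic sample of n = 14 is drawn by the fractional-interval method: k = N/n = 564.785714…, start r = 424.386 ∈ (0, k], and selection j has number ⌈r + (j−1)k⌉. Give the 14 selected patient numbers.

425, 990, 1554, 2119, 2684, 3249, 3814, 4378, 4943, 5508, 6073, 6638, 7202, 7767

j=1: r + 0k = 424.386 → ⌈·⌉ = 425
j=2: r + 1k = 989.171714… → ⌈·⌉ = 990
j=3: r + 2k = 1553.957428… → ⌈·⌉ = 1554
j=4: r + 3k = 2118.743142… → ⌈·⌉ = 2119
j=5: r + 4k = 2683.528857… → ⌈·⌉ = 2684
j=6: r + 5k = 3248.314571… → ⌈·⌉ = 3249
j=7: r + 6k = 3813.100285… → ⌈·⌉ = 3814
j=8: r + 7k = 4377.886 → ⌈·⌉ = 4378
j=9: r + 8k = 4942.671714… → ⌈·⌉ = 4943
j=10: r + 9k = 5507.457428… → ⌈·⌉ = 5508
j=11: r + 10k = 6072.243142… → ⌈·⌉ = 6073
j=12: r + 11k = 6637.028857… → ⌈·⌉ = 6638
j=13: r + 12k = 7201.814571… → ⌈·⌉ = 7202
j=14: r + 13k = 7766.600285… → ⌈·⌉ = 7767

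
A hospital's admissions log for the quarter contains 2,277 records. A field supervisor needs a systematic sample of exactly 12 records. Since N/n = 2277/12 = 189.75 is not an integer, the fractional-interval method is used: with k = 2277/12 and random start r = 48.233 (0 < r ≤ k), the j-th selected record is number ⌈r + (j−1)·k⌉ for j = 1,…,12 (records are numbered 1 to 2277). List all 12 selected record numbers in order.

j=1: r + 0k = 48.233 → ⌈·⌉ = 49
j=2: r + 1k = 237.983 → ⌈·⌉ = 238
j=3: r + 2k = 427.733 → ⌈·⌉ = 428
j=4: r + 3k = 617.483 → ⌈·⌉ = 618
j=5: r + 4k = 807.233 → ⌈·⌉ = 808
j=6: r + 5k = 996.983 → ⌈·⌉ = 997
j=7: r + 6k = 1186.733 → ⌈·⌉ = 1187
j=8: r + 7k = 1376.483 → ⌈·⌉ = 1377
j=9: r + 8k = 1566.233 → ⌈·⌉ = 1567
j=10: r + 9k = 1755.983 → ⌈·⌉ = 1756
j=11: r + 10k = 1945.733 → ⌈·⌉ = 1946
j=12: r + 11k = 2135.483 → ⌈·⌉ = 2136

49, 238, 428, 618, 808, 997, 1187, 1377, 1567, 1756, 1946, 2136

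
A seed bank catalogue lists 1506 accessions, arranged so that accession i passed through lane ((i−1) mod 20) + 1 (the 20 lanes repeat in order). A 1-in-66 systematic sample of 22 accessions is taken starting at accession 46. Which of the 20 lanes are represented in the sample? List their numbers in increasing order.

2, 4, 6, 8, 10, 12, 14, 16, 18, 20

Consecutive selections differ by k = 66, so their lane numbers differ by 66 mod 20 = 6.
gcd(66, 20) = 2, so the sample visits 20/2 = 10 distinct residues mod 20.
Start 46 is lane 6; the lanes hit are 2, 4, 6, 8, 10, 12, 14, 16, 18, 20.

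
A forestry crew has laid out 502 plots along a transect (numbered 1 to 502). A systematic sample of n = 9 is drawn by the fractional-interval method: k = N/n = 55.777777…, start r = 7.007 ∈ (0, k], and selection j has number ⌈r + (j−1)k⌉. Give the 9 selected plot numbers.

j=1: r + 0k = 7.007 → ⌈·⌉ = 8
j=2: r + 1k = 62.784777… → ⌈·⌉ = 63
j=3: r + 2k = 118.562555… → ⌈·⌉ = 119
j=4: r + 3k = 174.340333… → ⌈·⌉ = 175
j=5: r + 4k = 230.118111… → ⌈·⌉ = 231
j=6: r + 5k = 285.895888… → ⌈·⌉ = 286
j=7: r + 6k = 341.673666… → ⌈·⌉ = 342
j=8: r + 7k = 397.451444… → ⌈·⌉ = 398
j=9: r + 8k = 453.229222… → ⌈·⌉ = 454

8, 63, 119, 175, 231, 286, 342, 398, 454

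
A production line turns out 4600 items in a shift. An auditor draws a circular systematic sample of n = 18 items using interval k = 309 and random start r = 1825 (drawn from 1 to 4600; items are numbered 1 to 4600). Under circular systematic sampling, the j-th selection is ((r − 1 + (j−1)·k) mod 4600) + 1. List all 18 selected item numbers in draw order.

1825, 2134, 2443, 2752, 3061, 3370, 3679, 3988, 4297, 6, 315, 624, 933, 1242, 1551, 1860, 2169, 2478

Selection 1: 1825
Selection 2: 1825 + 309 = 2134
Selection 3: 2134 + 309 = 2443
Selection 4: 2443 + 309 = 2752
Selection 5: 2752 + 309 = 3061
Selection 6: 3061 + 309 = 3370
Selection 7: 3370 + 309 = 3679
Selection 8: 3679 + 309 = 3988
Selection 9: 3988 + 309 = 4297
Selection 10: 4297 + 309 = 4606 → 4606 − 4600 = 6
Selection 11: 6 + 309 = 315
Selection 12: 315 + 309 = 624
Selection 13: 624 + 309 = 933
Selection 14: 933 + 309 = 1242
Selection 15: 1242 + 309 = 1551
Selection 16: 1551 + 309 = 1860
Selection 17: 1860 + 309 = 2169
Selection 18: 2169 + 309 = 2478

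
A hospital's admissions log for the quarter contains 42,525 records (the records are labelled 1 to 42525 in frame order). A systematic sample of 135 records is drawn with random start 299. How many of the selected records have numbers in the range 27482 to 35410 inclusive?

k = 42525/135 = 315
First selection ≥ 27482: 299 + ⌈(27482−299)/315⌉·315 = 299 + 87×315 = 27704
Last selection ≤ 35410: 299 + ⌊(35410−299)/315⌋·315 = 299 + 111×315 = 35264
Count = 111 − 87 + 1 = 25

25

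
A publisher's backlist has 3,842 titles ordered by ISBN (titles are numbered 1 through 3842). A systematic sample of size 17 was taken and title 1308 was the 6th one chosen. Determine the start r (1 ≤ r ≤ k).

178

k = 3842/17 = 226
r = 1308 − (6−1)×226 = 1308 − 1130 = 178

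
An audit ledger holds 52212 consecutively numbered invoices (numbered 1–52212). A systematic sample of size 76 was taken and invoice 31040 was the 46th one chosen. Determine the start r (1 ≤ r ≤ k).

k = 52212/76 = 687
r = 31040 − (46−1)×687 = 31040 − 30915 = 125

125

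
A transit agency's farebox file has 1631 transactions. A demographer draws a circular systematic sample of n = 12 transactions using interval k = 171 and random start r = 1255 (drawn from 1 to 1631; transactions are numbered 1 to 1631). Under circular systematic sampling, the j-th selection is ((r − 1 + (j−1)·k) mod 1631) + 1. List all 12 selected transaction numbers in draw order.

1255, 1426, 1597, 137, 308, 479, 650, 821, 992, 1163, 1334, 1505

Selection 1: 1255
Selection 2: 1255 + 171 = 1426
Selection 3: 1426 + 171 = 1597
Selection 4: 1597 + 171 = 1768 → 1768 − 1631 = 137
Selection 5: 137 + 171 = 308
Selection 6: 308 + 171 = 479
Selection 7: 479 + 171 = 650
Selection 8: 650 + 171 = 821
Selection 9: 821 + 171 = 992
Selection 10: 992 + 171 = 1163
Selection 11: 1163 + 171 = 1334
Selection 12: 1334 + 171 = 1505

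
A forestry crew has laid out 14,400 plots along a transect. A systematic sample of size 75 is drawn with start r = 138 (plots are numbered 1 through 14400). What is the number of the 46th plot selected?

8778

k = 14400/75 = 192
46th selection = r + (46−1)·k = 138 + 45×192 = 138 + 8640 = 8778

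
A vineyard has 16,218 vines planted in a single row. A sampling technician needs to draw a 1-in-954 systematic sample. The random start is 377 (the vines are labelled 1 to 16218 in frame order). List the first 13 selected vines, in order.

vine 1: 377
vine 2: 377 + 954 = 1331
vine 3: 1331 + 954 = 2285
vine 4: 2285 + 954 = 3239
vine 5: 3239 + 954 = 4193
vine 6: 4193 + 954 = 5147
vine 7: 5147 + 954 = 6101
vine 8: 6101 + 954 = 7055
vine 9: 7055 + 954 = 8009
vine 10: 8009 + 954 = 8963
vine 11: 8963 + 954 = 9917
vine 12: 9917 + 954 = 10871
vine 13: 10871 + 954 = 11825

377, 1331, 2285, 3239, 4193, 5147, 6101, 7055, 8009, 8963, 9917, 10871, 11825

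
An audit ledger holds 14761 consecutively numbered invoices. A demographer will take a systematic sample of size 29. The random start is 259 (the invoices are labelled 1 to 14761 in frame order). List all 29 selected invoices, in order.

259, 768, 1277, 1786, 2295, 2804, 3313, 3822, 4331, 4840, 5349, 5858, 6367, 6876, 7385, 7894, 8403, 8912, 9421, 9930, 10439, 10948, 11457, 11966, 12475, 12984, 13493, 14002, 14511

k = N/n = 14761/29 = 509
invoice 1: 259
invoice 2: 259 + 509 = 768
invoice 3: 768 + 509 = 1277
invoice 4: 1277 + 509 = 1786
invoice 5: 1786 + 509 = 2295
invoice 6: 2295 + 509 = 2804
invoice 7: 2804 + 509 = 3313
invoice 8: 3313 + 509 = 3822
invoice 9: 3822 + 509 = 4331
invoice 10: 4331 + 509 = 4840
invoice 11: 4840 + 509 = 5349
invoice 12: 5349 + 509 = 5858
invoice 13: 5858 + 509 = 6367
invoice 14: 6367 + 509 = 6876
invoice 15: 6876 + 509 = 7385
invoice 16: 7385 + 509 = 7894
invoice 17: 7894 + 509 = 8403
invoice 18: 8403 + 509 = 8912
invoice 19: 8912 + 509 = 9421
invoice 20: 9421 + 509 = 9930
invoice 21: 9930 + 509 = 10439
invoice 22: 10439 + 509 = 10948
invoice 23: 10948 + 509 = 11457
invoice 24: 11457 + 509 = 11966
invoice 25: 11966 + 509 = 12475
invoice 26: 12475 + 509 = 12984
invoice 27: 12984 + 509 = 13493
invoice 28: 13493 + 509 = 14002
invoice 29: 14002 + 509 = 14511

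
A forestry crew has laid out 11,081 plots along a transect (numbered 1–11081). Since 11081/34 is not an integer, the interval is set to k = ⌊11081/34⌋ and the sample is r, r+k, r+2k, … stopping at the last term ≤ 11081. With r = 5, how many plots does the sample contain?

k = ⌊11081/34⌋ = 325
Achieved size = ⌊(11081 − 5)/325⌋ + 1 = ⌊11076/325⌋ + 1 = 34 + 1 = 35
(last selection: 5 + 34×325 = 11055 ≤ 11081; next would be 11380 > 11081)

35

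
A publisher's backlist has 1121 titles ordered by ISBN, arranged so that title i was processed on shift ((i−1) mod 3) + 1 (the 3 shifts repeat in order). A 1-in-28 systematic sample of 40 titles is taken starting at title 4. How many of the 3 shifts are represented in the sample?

3

Consecutive selections differ by k = 28, so their shift numbers differ by 28 mod 3 = 1.
gcd(28, 3) = 1, so the sample visits 3/1 = 3 distinct residues mod 3.
Start 4 is shift 1; the shifts hit are 1, 2, 3.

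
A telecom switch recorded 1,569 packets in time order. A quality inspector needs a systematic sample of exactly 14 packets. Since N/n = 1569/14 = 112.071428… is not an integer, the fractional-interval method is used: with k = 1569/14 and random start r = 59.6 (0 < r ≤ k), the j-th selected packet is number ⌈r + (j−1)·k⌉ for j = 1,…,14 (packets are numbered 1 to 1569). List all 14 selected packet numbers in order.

60, 172, 284, 396, 508, 620, 733, 845, 957, 1069, 1181, 1293, 1405, 1517

j=1: r + 0k = 59.6 → ⌈·⌉ = 60
j=2: r + 1k = 171.671428… → ⌈·⌉ = 172
j=3: r + 2k = 283.742857… → ⌈·⌉ = 284
j=4: r + 3k = 395.814285… → ⌈·⌉ = 396
j=5: r + 4k = 507.885714… → ⌈·⌉ = 508
j=6: r + 5k = 619.957142… → ⌈·⌉ = 620
j=7: r + 6k = 732.028571… → ⌈·⌉ = 733
j=8: r + 7k = 844.1 → ⌈·⌉ = 845
j=9: r + 8k = 956.171428… → ⌈·⌉ = 957
j=10: r + 9k = 1068.242857… → ⌈·⌉ = 1069
j=11: r + 10k = 1180.314285… → ⌈·⌉ = 1181
j=12: r + 11k = 1292.385714… → ⌈·⌉ = 1293
j=13: r + 12k = 1404.457142… → ⌈·⌉ = 1405
j=14: r + 13k = 1516.528571… → ⌈·⌉ = 1517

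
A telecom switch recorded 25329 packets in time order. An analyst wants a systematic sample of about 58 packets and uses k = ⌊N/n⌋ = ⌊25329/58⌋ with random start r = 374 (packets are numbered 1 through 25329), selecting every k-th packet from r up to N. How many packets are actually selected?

58

k = ⌊25329/58⌋ = 436
Achieved size = ⌊(25329 − 374)/436⌋ + 1 = ⌊24955/436⌋ + 1 = 57 + 1 = 58
(last selection: 374 + 57×436 = 25226 ≤ 25329; next would be 25662 > 25329)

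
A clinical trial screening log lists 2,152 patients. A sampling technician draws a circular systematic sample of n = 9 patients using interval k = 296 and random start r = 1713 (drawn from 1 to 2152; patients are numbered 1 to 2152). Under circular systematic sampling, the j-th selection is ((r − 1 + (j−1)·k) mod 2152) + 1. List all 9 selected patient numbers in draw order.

Selection 1: 1713
Selection 2: 1713 + 296 = 2009
Selection 3: 2009 + 296 = 2305 → 2305 − 2152 = 153
Selection 4: 153 + 296 = 449
Selection 5: 449 + 296 = 745
Selection 6: 745 + 296 = 1041
Selection 7: 1041 + 296 = 1337
Selection 8: 1337 + 296 = 1633
Selection 9: 1633 + 296 = 1929

1713, 2009, 153, 449, 745, 1041, 1337, 1633, 1929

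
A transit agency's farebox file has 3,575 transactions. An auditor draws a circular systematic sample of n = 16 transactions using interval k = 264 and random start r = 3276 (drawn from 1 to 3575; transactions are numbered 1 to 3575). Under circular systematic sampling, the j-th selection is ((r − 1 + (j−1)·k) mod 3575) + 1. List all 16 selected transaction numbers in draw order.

Selection 1: 3276
Selection 2: 3276 + 264 = 3540
Selection 3: 3540 + 264 = 3804 → 3804 − 3575 = 229
Selection 4: 229 + 264 = 493
Selection 5: 493 + 264 = 757
Selection 6: 757 + 264 = 1021
Selection 7: 1021 + 264 = 1285
Selection 8: 1285 + 264 = 1549
Selection 9: 1549 + 264 = 1813
Selection 10: 1813 + 264 = 2077
Selection 11: 2077 + 264 = 2341
Selection 12: 2341 + 264 = 2605
Selection 13: 2605 + 264 = 2869
Selection 14: 2869 + 264 = 3133
Selection 15: 3133 + 264 = 3397
Selection 16: 3397 + 264 = 3661 → 3661 − 3575 = 86

3276, 3540, 229, 493, 757, 1021, 1285, 1549, 1813, 2077, 2341, 2605, 2869, 3133, 3397, 86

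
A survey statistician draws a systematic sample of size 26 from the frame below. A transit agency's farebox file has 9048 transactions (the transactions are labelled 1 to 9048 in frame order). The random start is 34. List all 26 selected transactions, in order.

34, 382, 730, 1078, 1426, 1774, 2122, 2470, 2818, 3166, 3514, 3862, 4210, 4558, 4906, 5254, 5602, 5950, 6298, 6646, 6994, 7342, 7690, 8038, 8386, 8734

k = N/n = 9048/26 = 348
transaction 1: 34
transaction 2: 34 + 348 = 382
transaction 3: 382 + 348 = 730
transaction 4: 730 + 348 = 1078
transaction 5: 1078 + 348 = 1426
transaction 6: 1426 + 348 = 1774
transaction 7: 1774 + 348 = 2122
transaction 8: 2122 + 348 = 2470
transaction 9: 2470 + 348 = 2818
transaction 10: 2818 + 348 = 3166
transaction 11: 3166 + 348 = 3514
transaction 12: 3514 + 348 = 3862
transaction 13: 3862 + 348 = 4210
transaction 14: 4210 + 348 = 4558
transaction 15: 4558 + 348 = 4906
transaction 16: 4906 + 348 = 5254
transaction 17: 5254 + 348 = 5602
transaction 18: 5602 + 348 = 5950
transaction 19: 5950 + 348 = 6298
transaction 20: 6298 + 348 = 6646
transaction 21: 6646 + 348 = 6994
transaction 22: 6994 + 348 = 7342
transaction 23: 7342 + 348 = 7690
transaction 24: 7690 + 348 = 8038
transaction 25: 8038 + 348 = 8386
transaction 26: 8386 + 348 = 8734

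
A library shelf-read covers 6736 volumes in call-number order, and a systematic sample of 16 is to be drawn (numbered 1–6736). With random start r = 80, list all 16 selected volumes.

80, 501, 922, 1343, 1764, 2185, 2606, 3027, 3448, 3869, 4290, 4711, 5132, 5553, 5974, 6395

k = N/n = 6736/16 = 421
volume 1: 80
volume 2: 80 + 421 = 501
volume 3: 501 + 421 = 922
volume 4: 922 + 421 = 1343
volume 5: 1343 + 421 = 1764
volume 6: 1764 + 421 = 2185
volume 7: 2185 + 421 = 2606
volume 8: 2606 + 421 = 3027
volume 9: 3027 + 421 = 3448
volume 10: 3448 + 421 = 3869
volume 11: 3869 + 421 = 4290
volume 12: 4290 + 421 = 4711
volume 13: 4711 + 421 = 5132
volume 14: 5132 + 421 = 5553
volume 15: 5553 + 421 = 5974
volume 16: 5974 + 421 = 6395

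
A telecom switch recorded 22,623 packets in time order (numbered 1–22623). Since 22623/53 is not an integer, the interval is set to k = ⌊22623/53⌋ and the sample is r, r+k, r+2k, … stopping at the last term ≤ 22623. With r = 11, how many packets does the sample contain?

k = ⌊22623/53⌋ = 426
Achieved size = ⌊(22623 − 11)/426⌋ + 1 = ⌊22612/426⌋ + 1 = 53 + 1 = 54
(last selection: 11 + 53×426 = 22589 ≤ 22623; next would be 23015 > 22623)

54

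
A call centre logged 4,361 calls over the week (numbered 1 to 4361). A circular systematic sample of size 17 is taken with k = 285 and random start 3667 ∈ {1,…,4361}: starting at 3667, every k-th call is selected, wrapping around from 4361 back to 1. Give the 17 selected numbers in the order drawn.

3667, 3952, 4237, 161, 446, 731, 1016, 1301, 1586, 1871, 2156, 2441, 2726, 3011, 3296, 3581, 3866

Selection 1: 3667
Selection 2: 3667 + 285 = 3952
Selection 3: 3952 + 285 = 4237
Selection 4: 4237 + 285 = 4522 → 4522 − 4361 = 161
Selection 5: 161 + 285 = 446
Selection 6: 446 + 285 = 731
Selection 7: 731 + 285 = 1016
Selection 8: 1016 + 285 = 1301
Selection 9: 1301 + 285 = 1586
Selection 10: 1586 + 285 = 1871
Selection 11: 1871 + 285 = 2156
Selection 12: 2156 + 285 = 2441
Selection 13: 2441 + 285 = 2726
Selection 14: 2726 + 285 = 3011
Selection 15: 3011 + 285 = 3296
Selection 16: 3296 + 285 = 3581
Selection 17: 3581 + 285 = 3866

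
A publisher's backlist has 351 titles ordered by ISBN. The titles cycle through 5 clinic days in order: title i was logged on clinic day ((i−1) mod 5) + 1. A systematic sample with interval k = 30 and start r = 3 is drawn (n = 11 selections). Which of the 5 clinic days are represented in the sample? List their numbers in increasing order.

3

Consecutive selections differ by k = 30, so their clinic day numbers differ by 30 mod 5 = 0.
gcd(30, 5) = 5, so the sample visits 5/5 = 1 distinct residues mod 5.
Start 3 is clinic day 3; the clinic days hit are 3.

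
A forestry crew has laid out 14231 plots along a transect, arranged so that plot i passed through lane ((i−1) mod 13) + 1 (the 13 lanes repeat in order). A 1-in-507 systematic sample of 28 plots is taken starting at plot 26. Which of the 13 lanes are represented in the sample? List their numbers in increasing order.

13

Consecutive selections differ by k = 507, so their lane numbers differ by 507 mod 13 = 0.
gcd(507, 13) = 13, so the sample visits 13/13 = 1 distinct residues mod 13.
Start 26 is lane 13; the lanes hit are 13.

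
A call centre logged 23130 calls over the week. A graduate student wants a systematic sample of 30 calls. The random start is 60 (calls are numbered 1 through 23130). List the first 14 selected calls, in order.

k = N/n = 23130/30 = 771
call 1: 60
call 2: 60 + 771 = 831
call 3: 831 + 771 = 1602
call 4: 1602 + 771 = 2373
call 5: 2373 + 771 = 3144
call 6: 3144 + 771 = 3915
call 7: 3915 + 771 = 4686
call 8: 4686 + 771 = 5457
call 9: 5457 + 771 = 6228
call 10: 6228 + 771 = 6999
call 11: 6999 + 771 = 7770
call 12: 7770 + 771 = 8541
call 13: 8541 + 771 = 9312
call 14: 9312 + 771 = 10083

60, 831, 1602, 2373, 3144, 3915, 4686, 5457, 6228, 6999, 7770, 8541, 9312, 10083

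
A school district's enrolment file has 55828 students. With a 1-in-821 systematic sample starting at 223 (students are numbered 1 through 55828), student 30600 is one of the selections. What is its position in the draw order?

k = 821
position = (30600 − 223)/821 + 1 = 30377/821 + 1 = 37 + 1 = 38

38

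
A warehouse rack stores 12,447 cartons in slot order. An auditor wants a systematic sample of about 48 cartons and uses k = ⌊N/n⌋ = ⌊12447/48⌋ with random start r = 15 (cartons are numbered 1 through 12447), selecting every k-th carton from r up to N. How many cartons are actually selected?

49

k = ⌊12447/48⌋ = 259
Achieved size = ⌊(12447 − 15)/259⌋ + 1 = ⌊12432/259⌋ + 1 = 48 + 1 = 49
(last selection: 15 + 48×259 = 12447 ≤ 12447; next would be 12706 > 12447)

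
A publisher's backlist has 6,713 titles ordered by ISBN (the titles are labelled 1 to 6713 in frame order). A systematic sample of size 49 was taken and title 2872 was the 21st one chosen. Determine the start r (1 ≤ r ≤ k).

k = 6713/49 = 137
r = 2872 − (21−1)×137 = 2872 − 2740 = 132

132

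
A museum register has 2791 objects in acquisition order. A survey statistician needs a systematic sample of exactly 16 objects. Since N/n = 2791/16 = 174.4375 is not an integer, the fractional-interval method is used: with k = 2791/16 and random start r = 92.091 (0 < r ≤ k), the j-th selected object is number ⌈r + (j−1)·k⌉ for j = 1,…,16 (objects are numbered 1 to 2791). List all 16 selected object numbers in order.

93, 267, 441, 616, 790, 965, 1139, 1314, 1488, 1663, 1837, 2011, 2186, 2360, 2535, 2709

j=1: r + 0k = 92.091 → ⌈·⌉ = 93
j=2: r + 1k = 266.5285 → ⌈·⌉ = 267
j=3: r + 2k = 440.966 → ⌈·⌉ = 441
j=4: r + 3k = 615.4035 → ⌈·⌉ = 616
j=5: r + 4k = 789.841 → ⌈·⌉ = 790
j=6: r + 5k = 964.2785 → ⌈·⌉ = 965
j=7: r + 6k = 1138.716 → ⌈·⌉ = 1139
j=8: r + 7k = 1313.1535 → ⌈·⌉ = 1314
j=9: r + 8k = 1487.591 → ⌈·⌉ = 1488
j=10: r + 9k = 1662.0285 → ⌈·⌉ = 1663
j=11: r + 10k = 1836.466 → ⌈·⌉ = 1837
j=12: r + 11k = 2010.9035 → ⌈·⌉ = 2011
j=13: r + 12k = 2185.341 → ⌈·⌉ = 2186
j=14: r + 13k = 2359.7785 → ⌈·⌉ = 2360
j=15: r + 14k = 2534.216 → ⌈·⌉ = 2535
j=16: r + 15k = 2708.6535 → ⌈·⌉ = 2709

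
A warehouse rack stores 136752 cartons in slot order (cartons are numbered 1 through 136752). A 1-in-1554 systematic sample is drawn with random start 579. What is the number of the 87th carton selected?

k = 1554
87th selection = r + (87−1)·k = 579 + 86×1554 = 579 + 133644 = 134223

134223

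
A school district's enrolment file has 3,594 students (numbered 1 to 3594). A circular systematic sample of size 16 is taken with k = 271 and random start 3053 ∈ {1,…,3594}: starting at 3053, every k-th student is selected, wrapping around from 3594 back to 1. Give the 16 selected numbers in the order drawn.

3053, 3324, 1, 272, 543, 814, 1085, 1356, 1627, 1898, 2169, 2440, 2711, 2982, 3253, 3524

Selection 1: 3053
Selection 2: 3053 + 271 = 3324
Selection 3: 3324 + 271 = 3595 → 3595 − 3594 = 1
Selection 4: 1 + 271 = 272
Selection 5: 272 + 271 = 543
Selection 6: 543 + 271 = 814
Selection 7: 814 + 271 = 1085
Selection 8: 1085 + 271 = 1356
Selection 9: 1356 + 271 = 1627
Selection 10: 1627 + 271 = 1898
Selection 11: 1898 + 271 = 2169
Selection 12: 2169 + 271 = 2440
Selection 13: 2440 + 271 = 2711
Selection 14: 2711 + 271 = 2982
Selection 15: 2982 + 271 = 3253
Selection 16: 3253 + 271 = 3524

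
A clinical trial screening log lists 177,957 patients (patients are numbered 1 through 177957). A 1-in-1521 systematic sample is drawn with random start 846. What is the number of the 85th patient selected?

k = 1521
85th selection = r + (85−1)·k = 846 + 84×1521 = 846 + 127764 = 128610

128610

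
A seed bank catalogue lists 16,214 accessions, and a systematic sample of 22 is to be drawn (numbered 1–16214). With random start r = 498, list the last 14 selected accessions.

k = N/n = 16214/22 = 737
9th selection = 498 + 8×737 = 6394
10th: 6394 + 737 = 7131
11th: 7131 + 737 = 7868
12th: 7868 + 737 = 8605
13th: 8605 + 737 = 9342
14th: 9342 + 737 = 10079
15th: 10079 + 737 = 10816
16th: 10816 + 737 = 11553
17th: 11553 + 737 = 12290
18th: 12290 + 737 = 13027
19th: 13027 + 737 = 13764
20th: 13764 + 737 = 14501
21st: 14501 + 737 = 15238
22nd: 15238 + 737 = 15975

6394, 7131, 7868, 8605, 9342, 10079, 10816, 11553, 12290, 13027, 13764, 14501, 15238, 15975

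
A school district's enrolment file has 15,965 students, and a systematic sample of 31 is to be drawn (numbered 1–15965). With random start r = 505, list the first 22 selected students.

505, 1020, 1535, 2050, 2565, 3080, 3595, 4110, 4625, 5140, 5655, 6170, 6685, 7200, 7715, 8230, 8745, 9260, 9775, 10290, 10805, 11320

k = N/n = 15965/31 = 515
student 1: 505
student 2: 505 + 515 = 1020
student 3: 1020 + 515 = 1535
student 4: 1535 + 515 = 2050
student 5: 2050 + 515 = 2565
student 6: 2565 + 515 = 3080
student 7: 3080 + 515 = 3595
student 8: 3595 + 515 = 4110
student 9: 4110 + 515 = 4625
student 10: 4625 + 515 = 5140
student 11: 5140 + 515 = 5655
student 12: 5655 + 515 = 6170
student 13: 6170 + 515 = 6685
student 14: 6685 + 515 = 7200
student 15: 7200 + 515 = 7715
student 16: 7715 + 515 = 8230
student 17: 8230 + 515 = 8745
student 18: 8745 + 515 = 9260
student 19: 9260 + 515 = 9775
student 20: 9775 + 515 = 10290
student 21: 10290 + 515 = 10805
student 22: 10805 + 515 = 11320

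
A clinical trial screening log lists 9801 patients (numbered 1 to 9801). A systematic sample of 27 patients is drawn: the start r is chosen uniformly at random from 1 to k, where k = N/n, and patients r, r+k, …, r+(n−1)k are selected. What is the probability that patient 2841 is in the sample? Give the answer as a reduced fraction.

1/363

k = 9801/27 = 363.
Patient 2841 is selected iff r ≡ 2841 (mod 363); exactly one such r in {1,…,363}.
Inclusion probability = 1/363.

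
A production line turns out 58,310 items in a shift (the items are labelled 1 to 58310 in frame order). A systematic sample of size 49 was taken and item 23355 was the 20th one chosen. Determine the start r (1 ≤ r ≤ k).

k = 58310/49 = 1190
r = 23355 − (20−1)×1190 = 23355 − 22610 = 745

745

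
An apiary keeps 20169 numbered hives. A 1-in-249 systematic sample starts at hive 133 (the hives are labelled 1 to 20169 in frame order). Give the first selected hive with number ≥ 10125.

10342

k = 249
Steps past start: ⌈(10125 − 133)/249⌉ = ⌈9992/249⌉ = 41
Selected hive: 133 + 41×249 = 10342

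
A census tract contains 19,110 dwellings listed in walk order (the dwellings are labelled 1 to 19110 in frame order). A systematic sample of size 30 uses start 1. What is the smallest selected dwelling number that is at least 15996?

k = 19110/30 = 637
Steps past start: ⌈(15996 − 1)/637⌉ = ⌈15995/637⌉ = 26
Selected dwelling: 1 + 26×637 = 16563

16563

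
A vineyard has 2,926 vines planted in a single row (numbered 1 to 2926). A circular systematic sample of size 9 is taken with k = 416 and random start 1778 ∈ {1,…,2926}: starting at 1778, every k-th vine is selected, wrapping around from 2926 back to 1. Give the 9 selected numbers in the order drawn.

Selection 1: 1778
Selection 2: 1778 + 416 = 2194
Selection 3: 2194 + 416 = 2610
Selection 4: 2610 + 416 = 3026 → 3026 − 2926 = 100
Selection 5: 100 + 416 = 516
Selection 6: 516 + 416 = 932
Selection 7: 932 + 416 = 1348
Selection 8: 1348 + 416 = 1764
Selection 9: 1764 + 416 = 2180

1778, 2194, 2610, 100, 516, 932, 1348, 1764, 2180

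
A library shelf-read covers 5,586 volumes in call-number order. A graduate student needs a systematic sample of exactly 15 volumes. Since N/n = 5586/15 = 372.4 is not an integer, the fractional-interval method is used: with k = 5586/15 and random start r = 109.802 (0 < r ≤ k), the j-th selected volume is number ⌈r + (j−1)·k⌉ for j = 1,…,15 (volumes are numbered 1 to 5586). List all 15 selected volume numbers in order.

110, 483, 855, 1228, 1600, 1972, 2345, 2717, 3090, 3462, 3834, 4207, 4579, 4952, 5324

j=1: r + 0k = 109.802 → ⌈·⌉ = 110
j=2: r + 1k = 482.202 → ⌈·⌉ = 483
j=3: r + 2k = 854.602 → ⌈·⌉ = 855
j=4: r + 3k = 1227.002 → ⌈·⌉ = 1228
j=5: r + 4k = 1599.402 → ⌈·⌉ = 1600
j=6: r + 5k = 1971.802 → ⌈·⌉ = 1972
j=7: r + 6k = 2344.202 → ⌈·⌉ = 2345
j=8: r + 7k = 2716.602 → ⌈·⌉ = 2717
j=9: r + 8k = 3089.002 → ⌈·⌉ = 3090
j=10: r + 9k = 3461.402 → ⌈·⌉ = 3462
j=11: r + 10k = 3833.802 → ⌈·⌉ = 3834
j=12: r + 11k = 4206.202 → ⌈·⌉ = 4207
j=13: r + 12k = 4578.602 → ⌈·⌉ = 4579
j=14: r + 13k = 4951.002 → ⌈·⌉ = 4952
j=15: r + 14k = 5323.402 → ⌈·⌉ = 5324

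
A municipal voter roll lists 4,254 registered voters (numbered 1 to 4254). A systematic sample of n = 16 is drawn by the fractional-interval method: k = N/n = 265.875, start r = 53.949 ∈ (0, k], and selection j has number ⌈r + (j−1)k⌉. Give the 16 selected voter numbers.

54, 320, 586, 852, 1118, 1384, 1650, 1916, 2181, 2447, 2713, 2979, 3245, 3511, 3777, 4043

j=1: r + 0k = 53.949 → ⌈·⌉ = 54
j=2: r + 1k = 319.824 → ⌈·⌉ = 320
j=3: r + 2k = 585.699 → ⌈·⌉ = 586
j=4: r + 3k = 851.574 → ⌈·⌉ = 852
j=5: r + 4k = 1117.449 → ⌈·⌉ = 1118
j=6: r + 5k = 1383.324 → ⌈·⌉ = 1384
j=7: r + 6k = 1649.199 → ⌈·⌉ = 1650
j=8: r + 7k = 1915.074 → ⌈·⌉ = 1916
j=9: r + 8k = 2180.949 → ⌈·⌉ = 2181
j=10: r + 9k = 2446.824 → ⌈·⌉ = 2447
j=11: r + 10k = 2712.699 → ⌈·⌉ = 2713
j=12: r + 11k = 2978.574 → ⌈·⌉ = 2979
j=13: r + 12k = 3244.449 → ⌈·⌉ = 3245
j=14: r + 13k = 3510.324 → ⌈·⌉ = 3511
j=15: r + 14k = 3776.199 → ⌈·⌉ = 3777
j=16: r + 15k = 4042.074 → ⌈·⌉ = 4043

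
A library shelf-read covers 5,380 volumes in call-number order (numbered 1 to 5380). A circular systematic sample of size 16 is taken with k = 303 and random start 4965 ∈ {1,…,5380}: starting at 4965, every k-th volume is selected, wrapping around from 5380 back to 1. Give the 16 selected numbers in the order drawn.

4965, 5268, 191, 494, 797, 1100, 1403, 1706, 2009, 2312, 2615, 2918, 3221, 3524, 3827, 4130

Selection 1: 4965
Selection 2: 4965 + 303 = 5268
Selection 3: 5268 + 303 = 5571 → 5571 − 5380 = 191
Selection 4: 191 + 303 = 494
Selection 5: 494 + 303 = 797
Selection 6: 797 + 303 = 1100
Selection 7: 1100 + 303 = 1403
Selection 8: 1403 + 303 = 1706
Selection 9: 1706 + 303 = 2009
Selection 10: 2009 + 303 = 2312
Selection 11: 2312 + 303 = 2615
Selection 12: 2615 + 303 = 2918
Selection 13: 2918 + 303 = 3221
Selection 14: 3221 + 303 = 3524
Selection 15: 3524 + 303 = 3827
Selection 16: 3827 + 303 = 4130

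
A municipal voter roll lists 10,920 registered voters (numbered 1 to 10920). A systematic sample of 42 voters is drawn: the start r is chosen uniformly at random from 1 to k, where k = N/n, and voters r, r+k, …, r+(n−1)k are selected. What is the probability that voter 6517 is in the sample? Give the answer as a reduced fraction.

k = 10920/42 = 260.
Voter 6517 is selected iff r ≡ 6517 (mod 260); exactly one such r in {1,…,260}.
Inclusion probability = 1/260.

1/260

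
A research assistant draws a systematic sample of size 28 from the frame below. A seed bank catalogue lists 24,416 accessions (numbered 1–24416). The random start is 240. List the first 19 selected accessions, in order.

240, 1112, 1984, 2856, 3728, 4600, 5472, 6344, 7216, 8088, 8960, 9832, 10704, 11576, 12448, 13320, 14192, 15064, 15936

k = N/n = 24416/28 = 872
accession 1: 240
accession 2: 240 + 872 = 1112
accession 3: 1112 + 872 = 1984
accession 4: 1984 + 872 = 2856
accession 5: 2856 + 872 = 3728
accession 6: 3728 + 872 = 4600
accession 7: 4600 + 872 = 5472
accession 8: 5472 + 872 = 6344
accession 9: 6344 + 872 = 7216
accession 10: 7216 + 872 = 8088
accession 11: 8088 + 872 = 8960
accession 12: 8960 + 872 = 9832
accession 13: 9832 + 872 = 10704
accession 14: 10704 + 872 = 11576
accession 15: 11576 + 872 = 12448
accession 16: 12448 + 872 = 13320
accession 17: 13320 + 872 = 14192
accession 18: 14192 + 872 = 15064
accession 19: 15064 + 872 = 15936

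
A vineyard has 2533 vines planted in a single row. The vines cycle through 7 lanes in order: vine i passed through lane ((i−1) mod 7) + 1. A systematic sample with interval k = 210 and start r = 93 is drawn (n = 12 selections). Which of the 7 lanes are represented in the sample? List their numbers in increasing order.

2

Consecutive selections differ by k = 210, so their lane numbers differ by 210 mod 7 = 0.
gcd(210, 7) = 7, so the sample visits 7/7 = 1 distinct residues mod 7.
Start 93 is lane 2; the lanes hit are 2.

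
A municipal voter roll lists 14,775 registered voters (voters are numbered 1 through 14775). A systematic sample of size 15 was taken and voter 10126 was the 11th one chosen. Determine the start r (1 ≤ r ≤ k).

k = 14775/15 = 985
r = 10126 − (11−1)×985 = 10126 − 9850 = 276

276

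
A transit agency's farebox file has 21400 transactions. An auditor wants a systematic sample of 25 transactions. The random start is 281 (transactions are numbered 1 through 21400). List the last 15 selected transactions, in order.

8841, 9697, 10553, 11409, 12265, 13121, 13977, 14833, 15689, 16545, 17401, 18257, 19113, 19969, 20825

k = N/n = 21400/25 = 856
11th selection = 281 + 10×856 = 8841
12th: 8841 + 856 = 9697
13th: 9697 + 856 = 10553
14th: 10553 + 856 = 11409
15th: 11409 + 856 = 12265
16th: 12265 + 856 = 13121
17th: 13121 + 856 = 13977
18th: 13977 + 856 = 14833
19th: 14833 + 856 = 15689
20th: 15689 + 856 = 16545
21st: 16545 + 856 = 17401
22nd: 17401 + 856 = 18257
23rd: 18257 + 856 = 19113
24th: 19113 + 856 = 19969
25th: 19969 + 856 = 20825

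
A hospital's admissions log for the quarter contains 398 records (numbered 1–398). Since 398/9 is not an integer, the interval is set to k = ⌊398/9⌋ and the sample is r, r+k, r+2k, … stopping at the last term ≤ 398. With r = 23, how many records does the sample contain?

9

k = ⌊398/9⌋ = 44
Achieved size = ⌊(398 − 23)/44⌋ + 1 = ⌊375/44⌋ + 1 = 8 + 1 = 9
(last selection: 23 + 8×44 = 375 ≤ 398; next would be 419 > 398)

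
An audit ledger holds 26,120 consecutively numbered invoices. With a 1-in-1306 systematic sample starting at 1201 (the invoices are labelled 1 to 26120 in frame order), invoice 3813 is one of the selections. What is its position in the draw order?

3

k = 1306
position = (3813 − 1201)/1306 + 1 = 2612/1306 + 1 = 2 + 1 = 3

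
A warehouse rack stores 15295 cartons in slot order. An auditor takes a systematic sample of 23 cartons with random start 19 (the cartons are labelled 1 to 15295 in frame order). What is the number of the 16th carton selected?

k = 15295/23 = 665
16th selection = r + (16−1)·k = 19 + 15×665 = 19 + 9975 = 9994

9994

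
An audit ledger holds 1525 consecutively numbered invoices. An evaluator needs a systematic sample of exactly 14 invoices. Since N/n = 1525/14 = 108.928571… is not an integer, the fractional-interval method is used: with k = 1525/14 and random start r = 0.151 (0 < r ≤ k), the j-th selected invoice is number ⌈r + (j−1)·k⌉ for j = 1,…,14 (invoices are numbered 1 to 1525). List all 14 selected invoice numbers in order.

1, 110, 219, 327, 436, 545, 654, 763, 872, 981, 1090, 1199, 1308, 1417

j=1: r + 0k = 0.151 → ⌈·⌉ = 1
j=2: r + 1k = 109.079571… → ⌈·⌉ = 110
j=3: r + 2k = 218.008142… → ⌈·⌉ = 219
j=4: r + 3k = 326.936714… → ⌈·⌉ = 327
j=5: r + 4k = 435.865285… → ⌈·⌉ = 436
j=6: r + 5k = 544.793857… → ⌈·⌉ = 545
j=7: r + 6k = 653.722428… → ⌈·⌉ = 654
j=8: r + 7k = 762.651 → ⌈·⌉ = 763
j=9: r + 8k = 871.579571… → ⌈·⌉ = 872
j=10: r + 9k = 980.508142… → ⌈·⌉ = 981
j=11: r + 10k = 1089.436714… → ⌈·⌉ = 1090
j=12: r + 11k = 1198.365285… → ⌈·⌉ = 1199
j=13: r + 12k = 1307.293857… → ⌈·⌉ = 1308
j=14: r + 13k = 1416.222428… → ⌈·⌉ = 1417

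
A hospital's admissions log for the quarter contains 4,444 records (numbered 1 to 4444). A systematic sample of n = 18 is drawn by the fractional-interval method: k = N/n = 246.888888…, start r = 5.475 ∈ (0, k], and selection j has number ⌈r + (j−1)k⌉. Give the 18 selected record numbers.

j=1: r + 0k = 5.475 → ⌈·⌉ = 6
j=2: r + 1k = 252.363888… → ⌈·⌉ = 253
j=3: r + 2k = 499.252777… → ⌈·⌉ = 500
j=4: r + 3k = 746.141666… → ⌈·⌉ = 747
j=5: r + 4k = 993.030555… → ⌈·⌉ = 994
j=6: r + 5k = 1239.919444… → ⌈·⌉ = 1240
j=7: r + 6k = 1486.808333… → ⌈·⌉ = 1487
j=8: r + 7k = 1733.697222… → ⌈·⌉ = 1734
j=9: r + 8k = 1980.586111… → ⌈·⌉ = 1981
j=10: r + 9k = 2227.475 → ⌈·⌉ = 2228
j=11: r + 10k = 2474.363888… → ⌈·⌉ = 2475
j=12: r + 11k = 2721.252777… → ⌈·⌉ = 2722
j=13: r + 12k = 2968.141666… → ⌈·⌉ = 2969
j=14: r + 13k = 3215.030555… → ⌈·⌉ = 3216
j=15: r + 14k = 3461.919444… → ⌈·⌉ = 3462
j=16: r + 15k = 3708.808333… → ⌈·⌉ = 3709
j=17: r + 16k = 3955.697222… → ⌈·⌉ = 3956
j=18: r + 17k = 4202.586111… → ⌈·⌉ = 4203

6, 253, 500, 747, 994, 1240, 1487, 1734, 1981, 2228, 2475, 2722, 2969, 3216, 3462, 3709, 3956, 4203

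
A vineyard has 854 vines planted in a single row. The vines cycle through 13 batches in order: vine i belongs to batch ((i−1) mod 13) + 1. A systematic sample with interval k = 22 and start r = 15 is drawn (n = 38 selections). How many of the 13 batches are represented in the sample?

Consecutive selections differ by k = 22, so their batch numbers differ by 22 mod 13 = 9.
gcd(22, 13) = 1, so the sample visits 13/1 = 13 distinct residues mod 13.
Start 15 is batch 2; the batches hit are 1, 2, 3, 4, 5, 6, 7, 8, 9, 10, 11, 12, 13.

13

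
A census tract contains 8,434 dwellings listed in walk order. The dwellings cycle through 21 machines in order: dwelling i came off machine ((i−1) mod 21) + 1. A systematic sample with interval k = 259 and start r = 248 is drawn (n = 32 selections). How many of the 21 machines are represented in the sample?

3

Consecutive selections differ by k = 259, so their machine numbers differ by 259 mod 21 = 7.
gcd(259, 21) = 7, so the sample visits 21/7 = 3 distinct residues mod 21.
Start 248 is machine 17; the machines hit are 3, 10, 17.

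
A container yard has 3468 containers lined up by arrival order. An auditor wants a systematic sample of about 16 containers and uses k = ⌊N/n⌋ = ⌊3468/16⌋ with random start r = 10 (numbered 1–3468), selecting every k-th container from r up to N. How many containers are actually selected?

17

k = ⌊3468/16⌋ = 216
Achieved size = ⌊(3468 − 10)/216⌋ + 1 = ⌊3458/216⌋ + 1 = 16 + 1 = 17
(last selection: 10 + 16×216 = 3466 ≤ 3468; next would be 3682 > 3468)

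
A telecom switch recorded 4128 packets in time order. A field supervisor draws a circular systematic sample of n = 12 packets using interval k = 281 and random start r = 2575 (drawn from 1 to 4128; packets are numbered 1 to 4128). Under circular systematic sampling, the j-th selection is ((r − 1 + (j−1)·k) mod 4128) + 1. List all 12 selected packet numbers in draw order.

2575, 2856, 3137, 3418, 3699, 3980, 133, 414, 695, 976, 1257, 1538

Selection 1: 2575
Selection 2: 2575 + 281 = 2856
Selection 3: 2856 + 281 = 3137
Selection 4: 3137 + 281 = 3418
Selection 5: 3418 + 281 = 3699
Selection 6: 3699 + 281 = 3980
Selection 7: 3980 + 281 = 4261 → 4261 − 4128 = 133
Selection 8: 133 + 281 = 414
Selection 9: 414 + 281 = 695
Selection 10: 695 + 281 = 976
Selection 11: 976 + 281 = 1257
Selection 12: 1257 + 281 = 1538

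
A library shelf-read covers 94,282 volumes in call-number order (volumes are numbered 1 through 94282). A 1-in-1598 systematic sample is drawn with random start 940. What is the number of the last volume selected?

k = 1598
59th selection = r + (59−1)·k = 940 + 58×1598 = 940 + 92684 = 93624

93624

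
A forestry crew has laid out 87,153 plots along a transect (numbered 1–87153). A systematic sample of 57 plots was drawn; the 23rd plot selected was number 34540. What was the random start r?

902

k = 87153/57 = 1529
r = 34540 − (23−1)×1529 = 34540 − 33638 = 902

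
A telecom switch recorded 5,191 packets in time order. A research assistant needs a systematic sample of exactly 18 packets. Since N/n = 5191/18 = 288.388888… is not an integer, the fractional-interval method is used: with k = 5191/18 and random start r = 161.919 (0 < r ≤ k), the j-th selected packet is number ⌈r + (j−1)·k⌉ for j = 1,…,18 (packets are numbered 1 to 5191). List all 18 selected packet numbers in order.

162, 451, 739, 1028, 1316, 1604, 1893, 2181, 2470, 2758, 3046, 3335, 3623, 3911, 4200, 4488, 4777, 5065

j=1: r + 0k = 161.919 → ⌈·⌉ = 162
j=2: r + 1k = 450.307888… → ⌈·⌉ = 451
j=3: r + 2k = 738.696777… → ⌈·⌉ = 739
j=4: r + 3k = 1027.085666… → ⌈·⌉ = 1028
j=5: r + 4k = 1315.474555… → ⌈·⌉ = 1316
j=6: r + 5k = 1603.863444… → ⌈·⌉ = 1604
j=7: r + 6k = 1892.252333… → ⌈·⌉ = 1893
j=8: r + 7k = 2180.641222… → ⌈·⌉ = 2181
j=9: r + 8k = 2469.030111… → ⌈·⌉ = 2470
j=10: r + 9k = 2757.419 → ⌈·⌉ = 2758
j=11: r + 10k = 3045.807888… → ⌈·⌉ = 3046
j=12: r + 11k = 3334.196777… → ⌈·⌉ = 3335
j=13: r + 12k = 3622.585666… → ⌈·⌉ = 3623
j=14: r + 13k = 3910.974555… → ⌈·⌉ = 3911
j=15: r + 14k = 4199.363444… → ⌈·⌉ = 4200
j=16: r + 15k = 4487.752333… → ⌈·⌉ = 4488
j=17: r + 16k = 4776.141222… → ⌈·⌉ = 4777
j=18: r + 17k = 5064.530111… → ⌈·⌉ = 5065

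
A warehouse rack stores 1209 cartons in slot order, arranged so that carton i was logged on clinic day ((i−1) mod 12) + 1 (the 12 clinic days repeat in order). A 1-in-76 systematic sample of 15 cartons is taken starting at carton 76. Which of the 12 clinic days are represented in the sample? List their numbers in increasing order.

Consecutive selections differ by k = 76, so their clinic day numbers differ by 76 mod 12 = 4.
gcd(76, 12) = 4, so the sample visits 12/4 = 3 distinct residues mod 12.
Start 76 is clinic day 4; the clinic days hit are 4, 8, 12.

4, 8, 12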